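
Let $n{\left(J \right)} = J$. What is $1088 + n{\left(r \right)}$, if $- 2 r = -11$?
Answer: $\frac{2187}{2} \approx 1093.5$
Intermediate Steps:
$r = \frac{11}{2}$ ($r = \left(- \frac{1}{2}\right) \left(-11\right) = \frac{11}{2} \approx 5.5$)
$1088 + n{\left(r \right)} = 1088 + \frac{11}{2} = \frac{2187}{2}$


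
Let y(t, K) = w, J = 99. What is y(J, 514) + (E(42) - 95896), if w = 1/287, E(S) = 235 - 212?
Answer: -27515550/287 ≈ -95873.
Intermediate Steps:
E(S) = 23
w = 1/287 ≈ 0.0034843
y(t, K) = 1/287
y(J, 514) + (E(42) - 95896) = 1/287 + (23 - 95896) = 1/287 - 95873 = -27515550/287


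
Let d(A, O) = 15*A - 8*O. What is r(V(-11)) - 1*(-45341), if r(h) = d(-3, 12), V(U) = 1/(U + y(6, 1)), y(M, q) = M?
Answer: 45200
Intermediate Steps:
V(U) = 1/(6 + U) (V(U) = 1/(U + 6) = 1/(6 + U))
d(A, O) = -8*O + 15*A
r(h) = -141 (r(h) = -8*12 + 15*(-3) = -96 - 45 = -141)
r(V(-11)) - 1*(-45341) = -141 - 1*(-45341) = -141 + 45341 = 45200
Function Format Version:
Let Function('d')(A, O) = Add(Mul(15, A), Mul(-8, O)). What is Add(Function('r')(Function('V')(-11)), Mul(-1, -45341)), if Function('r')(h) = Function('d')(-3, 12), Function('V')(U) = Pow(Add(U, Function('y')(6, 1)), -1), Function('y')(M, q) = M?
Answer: 45200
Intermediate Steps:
Function('V')(U) = Pow(Add(6, U), -1) (Function('V')(U) = Pow(Add(U, 6), -1) = Pow(Add(6, U), -1))
Function('d')(A, O) = Add(Mul(-8, O), Mul(15, A))
Function('r')(h) = -141 (Function('r')(h) = Add(Mul(-8, 12), Mul(15, -3)) = Add(-96, -45) = -141)
Add(Function('r')(Function('V')(-11)), Mul(-1, -45341)) = Add(-141, Mul(-1, -45341)) = Add(-141, 45341) = 45200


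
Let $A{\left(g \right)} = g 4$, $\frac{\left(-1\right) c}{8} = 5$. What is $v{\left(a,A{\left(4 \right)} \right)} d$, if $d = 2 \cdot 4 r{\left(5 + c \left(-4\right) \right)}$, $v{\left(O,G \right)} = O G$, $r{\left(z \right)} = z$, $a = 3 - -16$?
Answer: $401280$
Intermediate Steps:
$c = -40$ ($c = \left(-8\right) 5 = -40$)
$A{\left(g \right)} = 4 g$
$a = 19$ ($a = 3 + 16 = 19$)
$v{\left(O,G \right)} = G O$
$d = 1320$ ($d = 2 \cdot 4 \left(5 - -160\right) = 8 \left(5 + 160\right) = 8 \cdot 165 = 1320$)
$v{\left(a,A{\left(4 \right)} \right)} d = 4 \cdot 4 \cdot 19 \cdot 1320 = 16 \cdot 19 \cdot 1320 = 304 \cdot 1320 = 401280$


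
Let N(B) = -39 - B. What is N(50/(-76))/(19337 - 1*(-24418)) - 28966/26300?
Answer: -1204994941/1093218675 ≈ -1.1022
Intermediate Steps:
N(50/(-76))/(19337 - 1*(-24418)) - 28966/26300 = (-39 - 50/(-76))/(19337 - 1*(-24418)) - 28966/26300 = (-39 - 50*(-1)/76)/(19337 + 24418) - 28966*1/26300 = (-39 - 1*(-25/38))/43755 - 14483/13150 = (-39 + 25/38)*(1/43755) - 14483/13150 = -1457/38*1/43755 - 14483/13150 = -1457/1662690 - 14483/13150 = -1204994941/1093218675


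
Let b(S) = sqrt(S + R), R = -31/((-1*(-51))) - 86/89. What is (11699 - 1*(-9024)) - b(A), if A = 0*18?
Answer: 20723 - I*sqrt(32431155)/4539 ≈ 20723.0 - 1.2546*I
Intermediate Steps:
A = 0
R = -7145/4539 (R = -31/51 - 86*1/89 = -31*1/51 - 86/89 = -31/51 - 86/89 = -7145/4539 ≈ -1.5741)
b(S) = sqrt(-7145/4539 + S) (b(S) = sqrt(S - 7145/4539) = sqrt(-7145/4539 + S))
(11699 - 1*(-9024)) - b(A) = (11699 - 1*(-9024)) - sqrt(-32431155 + 20602521*0)/4539 = (11699 + 9024) - sqrt(-32431155 + 0)/4539 = 20723 - sqrt(-32431155)/4539 = 20723 - I*sqrt(32431155)/4539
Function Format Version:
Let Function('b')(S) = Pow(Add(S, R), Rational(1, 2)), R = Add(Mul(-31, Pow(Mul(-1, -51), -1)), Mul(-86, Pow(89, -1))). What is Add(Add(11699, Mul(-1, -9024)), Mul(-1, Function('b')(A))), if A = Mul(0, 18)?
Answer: Add(20723, Mul(Rational(-1, 4539), I, Pow(32431155, Rational(1, 2)))) ≈ Add(20723., Mul(-1.2546, I))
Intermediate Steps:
A = 0
R = Rational(-7145, 4539) (R = Add(Mul(-31, Pow(51, -1)), Mul(-86, Rational(1, 89))) = Add(Mul(-31, Rational(1, 51)), Rational(-86, 89)) = Add(Rational(-31, 51), Rational(-86, 89)) = Rational(-7145, 4539) ≈ -1.5741)
Function('b')(S) = Pow(Add(Rational(-7145, 4539), S), Rational(1, 2)) (Function('b')(S) = Pow(Add(S, Rational(-7145, 4539)), Rational(1, 2)) = Pow(Add(Rational(-7145, 4539), S), Rational(1, 2)))
Add(Add(11699, Mul(-1, -9024)), Mul(-1, Function('b')(A))) = Add(Add(11699, Mul(-1, -9024)), Mul(-1, Mul(Rational(1, 4539), Pow(Add(-32431155, Mul(20602521, 0)), Rational(1, 2))))) = Add(Add(11699, 9024), Mul(-1, Mul(Rational(1, 4539), Pow(Add(-32431155, 0), Rational(1, 2))))) = Add(20723, Mul(-1, Mul(Rational(1, 4539), Pow(-32431155, Rational(1, 2))))) = Add(20723, Mul(-1, Mul(Rational(1, 4539), Mul(I, Pow(32431155, Rational(1, 2)))))) = Add(20723, Mul(-1, Mul(Rational(1, 4539), I, Pow(32431155, Rational(1, 2))))) = Add(20723, Mul(Rational(-1, 4539), I, Pow(32431155, Rational(1, 2))))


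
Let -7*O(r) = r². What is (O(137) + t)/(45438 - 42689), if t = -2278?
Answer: -34715/19243 ≈ -1.8040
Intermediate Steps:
O(r) = -r²/7
(O(137) + t)/(45438 - 42689) = (-⅐*137² - 2278)/(45438 - 42689) = (-⅐*18769 - 2278)/2749 = (-18769/7 - 2278)*(1/2749) = -34715/7*1/2749 = -34715/19243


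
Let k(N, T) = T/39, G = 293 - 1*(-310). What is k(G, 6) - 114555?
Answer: -1489213/13 ≈ -1.1455e+5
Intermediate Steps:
G = 603 (G = 293 + 310 = 603)
k(N, T) = T/39 (k(N, T) = T*(1/39) = T/39)
k(G, 6) - 114555 = (1/39)*6 - 114555 = 2/13 - 114555 = -1489213/13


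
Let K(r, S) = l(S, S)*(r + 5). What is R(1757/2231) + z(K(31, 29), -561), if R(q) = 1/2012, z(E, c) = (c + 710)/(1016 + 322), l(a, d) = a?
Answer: 150563/1346028 ≈ 0.11186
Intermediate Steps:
K(r, S) = S*(5 + r) (K(r, S) = S*(r + 5) = S*(5 + r))
z(E, c) = 355/669 + c/1338 (z(E, c) = (710 + c)/1338 = (710 + c)*(1/1338) = 355/669 + c/1338)
R(q) = 1/2012
R(1757/2231) + z(K(31, 29), -561) = 1/2012 + (355/669 + (1/1338)*(-561)) = 1/2012 + (355/669 - 187/446) = 1/2012 + 149/1338 = 150563/1346028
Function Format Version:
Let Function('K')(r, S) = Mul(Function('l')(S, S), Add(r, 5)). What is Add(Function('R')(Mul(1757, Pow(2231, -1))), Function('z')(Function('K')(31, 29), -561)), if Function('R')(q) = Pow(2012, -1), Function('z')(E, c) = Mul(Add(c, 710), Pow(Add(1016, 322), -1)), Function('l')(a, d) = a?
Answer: Rational(150563, 1346028) ≈ 0.11186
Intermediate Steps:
Function('K')(r, S) = Mul(S, Add(5, r)) (Function('K')(r, S) = Mul(S, Add(r, 5)) = Mul(S, Add(5, r)))
Function('z')(E, c) = Add(Rational(355, 669), Mul(Rational(1, 1338), c)) (Function('z')(E, c) = Mul(Add(710, c), Pow(1338, -1)) = Mul(Add(710, c), Rational(1, 1338)) = Add(Rational(355, 669), Mul(Rational(1, 1338), c)))
Function('R')(q) = Rational(1, 2012)
Add(Function('R')(Mul(1757, Pow(2231, -1))), Function('z')(Function('K')(31, 29), -561)) = Add(Rational(1, 2012), Add(Rational(355, 669), Mul(Rational(1, 1338), -561))) = Add(Rational(1, 2012), Add(Rational(355, 669), Rational(-187, 446))) = Add(Rational(1, 2012), Rational(149, 1338)) = Rational(150563, 1346028)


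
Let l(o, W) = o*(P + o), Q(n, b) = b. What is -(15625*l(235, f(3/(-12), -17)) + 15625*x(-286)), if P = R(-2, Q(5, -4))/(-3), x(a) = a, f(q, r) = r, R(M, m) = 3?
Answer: -854750000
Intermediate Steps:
P = -1 (P = 3/(-3) = 3*(-⅓) = -1)
l(o, W) = o*(-1 + o)
-(15625*l(235, f(3/(-12), -17)) + 15625*x(-286)) = -(-4468750 + 3671875*(-1 + 235)) = -15625/(1/(235*234 - 286)) = -15625/(1/(54990 - 286)) = -15625/(1/54704) = -15625/1/54704 = -15625*54704 = -854750000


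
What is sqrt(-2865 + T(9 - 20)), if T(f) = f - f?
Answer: I*sqrt(2865) ≈ 53.526*I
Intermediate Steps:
T(f) = 0
sqrt(-2865 + T(9 - 20)) = sqrt(-2865 + 0) = sqrt(-2865) = I*sqrt(2865)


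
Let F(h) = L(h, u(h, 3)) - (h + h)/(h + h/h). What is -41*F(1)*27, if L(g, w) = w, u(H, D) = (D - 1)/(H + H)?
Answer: 0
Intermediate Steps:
u(H, D) = (-1 + D)/(2*H) (u(H, D) = (-1 + D)/((2*H)) = (-1 + D)*(1/(2*H)) = (-1 + D)/(2*H))
F(h) = 1/h - 2*h/(1 + h) (F(h) = (-1 + 3)/(2*h) - (h + h)/(h + h/h) = (1/2)*2/h - 2*h/(h + 1) = 1/h - 2*h/(1 + h))
-41*F(1)*27 = -41*(1 + 1*(1 - 2*1))/(1*(1 + 1))*27 = -41*(1 + 1*(1 - 2))/2*27 = -41*(1 + 1*(-1))/2*27 = -41*(1 - 1)/2*27 = -41*0/2*27 = -41*0*27 = 0*27 = 0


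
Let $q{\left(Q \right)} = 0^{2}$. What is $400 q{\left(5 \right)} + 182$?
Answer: $182$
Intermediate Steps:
$q{\left(Q \right)} = 0$
$400 q{\left(5 \right)} + 182 = 400 \cdot 0 + 182 = 0 + 182 = 182$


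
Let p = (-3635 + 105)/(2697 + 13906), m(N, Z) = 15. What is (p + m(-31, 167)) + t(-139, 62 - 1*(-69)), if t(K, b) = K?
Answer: -2062302/16603 ≈ -124.21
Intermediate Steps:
p = -3530/16603 ≈ -0.21261
(p + m(-31, 167)) + t(-139, 62 - 1*(-69)) = (-3530/16603 + 15) - 139 = 245515/16603 - 139 = -2062302/16603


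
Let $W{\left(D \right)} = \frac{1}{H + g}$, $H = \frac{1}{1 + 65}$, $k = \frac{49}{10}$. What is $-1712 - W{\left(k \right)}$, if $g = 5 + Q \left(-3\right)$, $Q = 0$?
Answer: $- \frac{566738}{331} \approx -1712.2$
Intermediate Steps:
$k = \frac{49}{10}$ ($k = 49 \cdot \frac{1}{10} = \frac{49}{10} \approx 4.9$)
$H = \frac{1}{66} \approx 0.015152$
$g = 5$ ($g = 5 + 0 \left(-3\right) = 5 + 0 = 5$)
$W{\left(D \right)} = \frac{66}{331}$ ($W{\left(D \right)} = \frac{1}{\frac{1}{66} + 5} = \frac{1}{\frac{331}{66}} = \frac{66}{331}$)
$-1712 - W{\left(k \right)} = -1712 - \frac{66}{331} = - \frac{566738}{331}$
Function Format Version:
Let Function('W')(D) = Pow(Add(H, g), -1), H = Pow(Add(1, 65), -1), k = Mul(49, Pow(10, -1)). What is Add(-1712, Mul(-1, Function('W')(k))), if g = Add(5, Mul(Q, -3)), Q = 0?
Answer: Rational(-566738, 331) ≈ -1712.2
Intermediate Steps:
k = Rational(49, 10) (k = Mul(49, Rational(1, 10)) = Rational(49, 10) ≈ 4.9000)
H = Rational(1, 66) (H = Pow(66, -1) = Rational(1, 66) ≈ 0.015152)
g = 5 (g = Add(5, Mul(0, -3)) = Add(5, 0) = 5)
Function('W')(D) = Rational(66, 331) (Function('W')(D) = Pow(Add(Rational(1, 66), 5), -1) = Pow(Rational(331, 66), -1) = Rational(66, 331))
Add(-1712, Mul(-1, Function('W')(k))) = Add(-1712, Mul(-1, Rational(66, 331))) = Add(-1712, Rational(-66, 331)) = Rational(-566738, 331)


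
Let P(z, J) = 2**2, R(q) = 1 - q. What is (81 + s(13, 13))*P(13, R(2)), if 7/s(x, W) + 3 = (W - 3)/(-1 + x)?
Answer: 4044/13 ≈ 311.08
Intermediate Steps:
s(x, W) = 7/(-3 + (-3 + W)/(-1 + x)) (s(x, W) = 7/(-3 + (W - 3)/(-1 + x)) = 7/(-3 + (-3 + W)/(-1 + x)))
P(z, J) = 4
(81 + s(13, 13))*P(13, R(2)) = (81 + 7*(-1 + 13)/(13 - 3*13))*4 = (81 + 7*12/(13 - 39))*4 = (81 + 7*12/(-26))*4 = (81 + 7*(-1/26)*12)*4 = (81 - 42/13)*4 = (1011/13)*4 = 4044/13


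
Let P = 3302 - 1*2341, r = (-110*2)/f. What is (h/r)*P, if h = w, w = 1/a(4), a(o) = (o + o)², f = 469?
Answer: -450709/14080 ≈ -32.011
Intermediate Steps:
a(o) = 4*o² (a(o) = (2*o)² = 4*o²)
w = 1/64 (w = 1/(4*4²) = 1/(4*16) = 1/64 ≈ 0.015625)
h = 1/64 ≈ 0.015625
r = -220/469 (r = -110*2/469 = -220*1/469 = -220/469 ≈ -0.46908)
P = 961 (P = 3302 - 2341 = 961)
(h/r)*P = (1/(64*(-220/469)))*961 = ((1/64)*(-469/220))*961 = -469/14080*961 = -450709/14080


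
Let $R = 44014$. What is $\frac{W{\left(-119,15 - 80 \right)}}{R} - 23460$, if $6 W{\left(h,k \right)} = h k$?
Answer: $- \frac{6195402905}{264084} \approx -23460.0$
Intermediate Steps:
$W{\left(h,k \right)} = \frac{h k}{6}$
$\frac{W{\left(-119,15 - 80 \right)}}{R} - 23460 = \frac{\frac{1}{6} \left(-119\right) \left(15 - 80\right)}{44014} - 23460 = \frac{1}{6} \left(-119\right) \left(15 - 80\right) \frac{1}{44014} - 23460 = \frac{1}{6} \left(-119\right) \left(-65\right) \frac{1}{44014} - 23460 = \frac{7735}{6} \cdot \frac{1}{44014} - 23460 = \frac{7735}{264084} - 23460 = - \frac{6195402905}{264084}$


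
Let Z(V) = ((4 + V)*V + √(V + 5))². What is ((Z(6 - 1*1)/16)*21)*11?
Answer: 470085/16 + 10395*√10/8 ≈ 33489.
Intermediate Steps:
Z(V) = (√(5 + V) + V*(4 + V))² (Z(V) = (V*(4 + V) + √(5 + V))² = (√(5 + V) + V*(4 + V))²)
((Z(6 - 1*1)/16)*21)*11 = ((((6 - 1*1)² + √(5 + (6 - 1*1)) + 4*(6 - 1*1))²/16)*21)*11 = ((((6 - 1)² + √(5 + (6 - 1)) + 4*(6 - 1))²*(1/16))*21)*11 = (((5² + √(5 + 5) + 4*5)²*(1/16))*21)*11 = (((25 + √10 + 20)²*(1/16))*21)*11 = (((45 + √10)²*(1/16))*21)*11 = (((45 + √10)²/16)*21)*11 = (21*(45 + √10)²/16)*11 = 231*(45 + √10)²/16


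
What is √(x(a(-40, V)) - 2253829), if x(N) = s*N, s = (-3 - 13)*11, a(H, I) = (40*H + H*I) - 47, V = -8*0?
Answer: I*√1963957 ≈ 1401.4*I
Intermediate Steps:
V = 0
a(H, I) = -47 + 40*H + H*I
s = -176 (s = -16*11 = -176)
x(N) = -176*N
√(x(a(-40, V)) - 2253829) = √(-176*(-47 + 40*(-40) - 40*0) - 2253829) = √(-176*(-47 - 1600 + 0) - 2253829) = √(-176*(-1647) - 2253829) = √(289872 - 2253829) = √(-1963957) = I*√1963957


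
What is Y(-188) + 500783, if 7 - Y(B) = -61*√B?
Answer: 500790 + 122*I*√47 ≈ 5.0079e+5 + 836.39*I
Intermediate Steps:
Y(B) = 7 + 61*√B (Y(B) = 7 - (-61)*√B = 7 + 61*√B)
Y(-188) + 500783 = (7 + 61*√(-188)) + 500783 = (7 + 61*(2*I*√47)) + 500783 = (7 + 122*I*√47) + 500783 = 500790 + 122*I*√47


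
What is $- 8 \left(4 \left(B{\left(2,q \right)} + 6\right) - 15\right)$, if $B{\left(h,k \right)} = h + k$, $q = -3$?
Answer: $-40$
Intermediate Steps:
$- 8 \left(4 \left(B{\left(2,q \right)} + 6\right) - 15\right) = - 8 \left(4 \left(\left(2 - 3\right) + 6\right) - 15\right) = - 8 \left(4 \left(-1 + 6\right) - 15\right) = - 8 \left(4 \cdot 5 - 15\right) = - 8 \left(20 - 15\right) = \left(-8\right) 5 = -40$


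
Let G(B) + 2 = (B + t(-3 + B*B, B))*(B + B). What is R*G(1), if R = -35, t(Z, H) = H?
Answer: -70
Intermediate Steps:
G(B) = -2 + 4*B² (G(B) = -2 + (B + B)*(B + B) = -2 + (2*B)*(2*B) = -2 + 4*B²)
R*G(1) = -35*(-2 + 4*1²) = -35*(-2 + 4*1) = -35*(-2 + 4) = -35*2 = -70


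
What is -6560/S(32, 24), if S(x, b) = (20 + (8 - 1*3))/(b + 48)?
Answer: -94464/5 ≈ -18893.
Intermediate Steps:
S(x, b) = 25/(48 + b) (S(x, b) = (20 + (8 - 3))/(48 + b) = (20 + 5)/(48 + b) = 25/(48 + b))
-6560/S(32, 24) = -6560/(25/(48 + 24)) = -6560/(25/72) = -6560/(25*(1/72)) = -6560/25/72 = -6560*72/25 = -94464/5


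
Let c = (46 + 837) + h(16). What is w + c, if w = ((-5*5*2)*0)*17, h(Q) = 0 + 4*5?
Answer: 903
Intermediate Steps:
h(Q) = 20 (h(Q) = 0 + 20 = 20)
c = 903 (c = (46 + 837) + 20 = 883 + 20 = 903)
w = 0 (w = (-25*2*0)*17 = -50*0*17 = 0*17 = 0)
w + c = 0 + 903 = 903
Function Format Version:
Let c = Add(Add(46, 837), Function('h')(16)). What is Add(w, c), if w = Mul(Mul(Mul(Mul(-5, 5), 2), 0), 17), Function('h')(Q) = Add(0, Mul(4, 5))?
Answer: 903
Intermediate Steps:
Function('h')(Q) = 20 (Function('h')(Q) = Add(0, 20) = 20)
c = 903 (c = Add(Add(46, 837), 20) = Add(883, 20) = 903)
w = 0 (w = Mul(Mul(Mul(-25, 2), 0), 17) = Mul(Mul(-50, 0), 17) = Mul(0, 17) = 0)
Add(w, c) = Add(0, 903) = 903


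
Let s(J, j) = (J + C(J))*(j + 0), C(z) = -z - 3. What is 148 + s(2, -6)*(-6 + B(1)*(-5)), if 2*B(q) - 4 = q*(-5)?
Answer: 85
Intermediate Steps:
B(q) = 2 - 5*q/2 (B(q) = 2 + (q*(-5))/2 = 2 + (-5*q)/2 = 2 - 5*q/2)
C(z) = -3 - z
s(J, j) = -3*j (s(J, j) = (J + (-3 - J))*(j + 0) = -3*j)
148 + s(2, -6)*(-6 + B(1)*(-5)) = 148 + (-3*(-6))*(-6 + (2 - 5/2*1)*(-5)) = 148 + 18*(-6 + (2 - 5/2)*(-5)) = 148 + 18*(-6 - ½*(-5)) = 148 + 18*(-6 + 5/2) = 148 + 18*(-7/2) = 148 - 63 = 85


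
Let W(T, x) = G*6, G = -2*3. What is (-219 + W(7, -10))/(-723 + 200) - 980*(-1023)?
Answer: 524328675/523 ≈ 1.0025e+6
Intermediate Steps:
G = -6
W(T, x) = -36 (W(T, x) = -6*6 = -36)
(-219 + W(7, -10))/(-723 + 200) - 980*(-1023) = (-219 - 36)/(-723 + 200) - 980*(-1023) = -255/(-523) + 1002540 = -255*(-1/523) + 1002540 = 255/523 + 1002540 = 524328675/523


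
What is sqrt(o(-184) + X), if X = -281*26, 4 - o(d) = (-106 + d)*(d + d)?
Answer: I*sqrt(114022) ≈ 337.67*I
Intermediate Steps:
o(d) = 4 - 2*d*(-106 + d) (o(d) = 4 - (-106 + d)*(d + d) = 4 - (-106 + d)*2*d = 4 - 2*d*(-106 + d))
X = -7306
sqrt(o(-184) + X) = sqrt((4 - 2*(-184)**2 + 212*(-184)) - 7306) = sqrt((4 - 2*33856 - 39008) - 7306) = sqrt((4 - 67712 - 39008) - 7306) = sqrt(-106716 - 7306) = sqrt(-114022) = I*sqrt(114022)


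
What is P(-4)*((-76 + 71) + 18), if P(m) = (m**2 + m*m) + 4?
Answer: 468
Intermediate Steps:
P(m) = 4 + 2*m**2 (P(m) = (m**2 + m**2) + 4 = 2*m**2 + 4 = 4 + 2*m**2)
P(-4)*((-76 + 71) + 18) = (4 + 2*(-4)**2)*((-76 + 71) + 18) = (4 + 2*16)*(-5 + 18) = (4 + 32)*13 = 36*13 = 468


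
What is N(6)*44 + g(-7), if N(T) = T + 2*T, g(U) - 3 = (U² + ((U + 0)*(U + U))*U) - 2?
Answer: 156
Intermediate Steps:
g(U) = 1 + U² + 2*U³ (g(U) = 3 + ((U² + ((U + 0)*(U + U))*U) - 2) = 3 + ((U² + (U*(2*U))*U) - 2) = 3 + ((U² + (2*U²)*U) - 2) = 3 + ((U² + 2*U³) - 2) = 3 + (-2 + U² + 2*U³) = 1 + U² + 2*U³)
N(T) = 3*T
N(6)*44 + g(-7) = (3*6)*44 + (1 + (-7)² + 2*(-7)³) = 18*44 + (1 + 49 + 2*(-343)) = 792 + (1 + 49 - 686) = 792 - 636 = 156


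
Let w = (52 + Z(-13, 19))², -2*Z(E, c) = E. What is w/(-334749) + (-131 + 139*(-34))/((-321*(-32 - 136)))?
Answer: -201158999/2005816008 ≈ -0.10029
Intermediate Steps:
Z(E, c) = -E/2
w = 13689/4 (w = (52 - ½*(-13))² = (52 + 13/2)² = (117/2)² = 13689/4 ≈ 3422.3)
w/(-334749) + (-131 + 139*(-34))/((-321*(-32 - 136))) = (13689/4)/(-334749) + (-131 + 139*(-34))/((-321*(-32 - 136))) = (13689/4)*(-1/334749) + (-131 - 4726)/((-321*(-168))) = -4563/446332 - 4857/53928 = -4563/446332 - 4857*1/53928 = -4563/446332 - 1619/17976 = -201158999/2005816008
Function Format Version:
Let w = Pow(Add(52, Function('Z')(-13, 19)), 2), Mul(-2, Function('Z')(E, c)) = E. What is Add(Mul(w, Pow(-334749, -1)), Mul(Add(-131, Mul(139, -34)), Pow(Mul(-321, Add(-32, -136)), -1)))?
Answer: Rational(-201158999, 2005816008) ≈ -0.10029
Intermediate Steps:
Function('Z')(E, c) = Mul(Rational(-1, 2), E)
w = Rational(13689, 4) (w = Pow(Add(52, Mul(Rational(-1, 2), -13)), 2) = Pow(Add(52, Rational(13, 2)), 2) = Pow(Rational(117, 2), 2) = Rational(13689, 4) ≈ 3422.3)
Add(Mul(w, Pow(-334749, -1)), Mul(Add(-131, Mul(139, -34)), Pow(Mul(-321, Add(-32, -136)), -1))) = Add(Mul(Rational(13689, 4), Pow(-334749, -1)), Mul(Add(-131, Mul(139, -34)), Pow(Mul(-321, Add(-32, -136)), -1))) = Add(Mul(Rational(13689, 4), Rational(-1, 334749)), Mul(Add(-131, -4726), Pow(Mul(-321, -168), -1))) = Add(Rational(-4563, 446332), Mul(-4857, Pow(53928, -1))) = Add(Rational(-4563, 446332), Mul(-4857, Rational(1, 53928))) = Add(Rational(-4563, 446332), Rational(-1619, 17976)) = Rational(-201158999, 2005816008)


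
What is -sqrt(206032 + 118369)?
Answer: -11*sqrt(2681) ≈ -569.56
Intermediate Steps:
-sqrt(206032 + 118369) = -sqrt(324401) = -11*sqrt(2681)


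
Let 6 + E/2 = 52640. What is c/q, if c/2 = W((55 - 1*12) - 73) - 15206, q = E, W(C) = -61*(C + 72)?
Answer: -8884/26317 ≈ -0.33758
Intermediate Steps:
E = 105268 (E = -12 + 2*52640 = -12 + 105280 = 105268)
W(C) = -4392 - 61*C (W(C) = -61*(72 + C) = -4392 - 61*C)
q = 105268
c = -35536 (c = 2*((-4392 - 61*((55 - 1*12) - 73)) - 15206) = 2*((-4392 - 61*((55 - 12) - 73)) - 15206) = 2*((-4392 - 61*(43 - 73)) - 15206) = 2*((-4392 - 61*(-30)) - 15206) = 2*((-4392 + 1830) - 15206) = 2*(-2562 - 15206) = 2*(-17768) = -35536)
c/q = -35536/105268 = -35536*1/105268 = -8884/26317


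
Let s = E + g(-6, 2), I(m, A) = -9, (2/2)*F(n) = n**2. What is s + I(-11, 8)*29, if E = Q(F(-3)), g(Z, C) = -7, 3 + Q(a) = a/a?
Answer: -270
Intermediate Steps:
F(n) = n**2
Q(a) = -2 (Q(a) = -3 + a/a = -3 + 1 = -2)
E = -2
s = -9 (s = -2 - 7 = -9)
s + I(-11, 8)*29 = -9 - 9*29 = -9 - 261 = -270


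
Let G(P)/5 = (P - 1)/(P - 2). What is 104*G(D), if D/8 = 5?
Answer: 10140/19 ≈ 533.68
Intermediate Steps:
D = 40 (D = 8*5 = 40)
G(P) = 5*(-1 + P)/(-2 + P) (G(P) = 5*((P - 1)/(P - 2)) = 5*((-1 + P)/(-2 + P)) = 5*(-1 + P)/(-2 + P))
104*G(D) = 104*(5*(-1 + 40)/(-2 + 40)) = 104*(5*39/38) = 104*(5*(1/38)*39) = 104*(195/38) = 10140/19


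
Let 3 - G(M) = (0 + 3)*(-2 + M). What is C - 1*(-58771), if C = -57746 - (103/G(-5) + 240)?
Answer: 18737/24 ≈ 780.71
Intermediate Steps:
G(M) = 9 - 3*M (G(M) = 3 - (0 + 3)*(-2 + M) = 3 - 3*(-2 + M) = 3 - (-6 + 3*M) = 3 + (6 - 3*M) = 9 - 3*M)
C = -1391767/24 (C = -57746 - (103/(9 - 3*(-5)) + 240) = -57746 - (103/(9 + 15) + 240) = -57746 - (103/24 + 240) = -57746 - 1*5863/24 = -57746 - 5863/24 = -1391767/24 ≈ -57990.)
C - 1*(-58771) = -1391767/24 - 1*(-58771) = -1391767/24 + 58771 = 18737/24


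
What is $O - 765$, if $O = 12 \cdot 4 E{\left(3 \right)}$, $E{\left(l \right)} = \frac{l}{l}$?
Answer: $-717$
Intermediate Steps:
$E{\left(l \right)} = 1$
$O = 48$ ($O = 12 \cdot 4 \cdot 1 = 48 \cdot 1 = 48$)
$O - 765 = 48 - 765 = -717$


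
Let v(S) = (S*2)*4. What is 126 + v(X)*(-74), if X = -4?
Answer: 2494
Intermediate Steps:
v(S) = 8*S (v(S) = (2*S)*4 = 8*S)
126 + v(X)*(-74) = 126 + (8*(-4))*(-74) = 126 - 32*(-74) = 126 + 2368 = 2494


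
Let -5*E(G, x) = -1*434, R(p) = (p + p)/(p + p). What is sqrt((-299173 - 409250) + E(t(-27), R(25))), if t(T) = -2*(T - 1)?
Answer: I*sqrt(17708405)/5 ≈ 841.63*I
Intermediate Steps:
R(p) = 1 (R(p) = (2*p)/((2*p)) = (2*p)*(1/(2*p)) = 1)
t(T) = 2 - 2*T (t(T) = -2*(-1 + T) = 2 - 2*T)
E(G, x) = 434/5 (E(G, x) = -(-1)*434/5 = -1/5*(-434) = 434/5)
sqrt((-299173 - 409250) + E(t(-27), R(25))) = sqrt((-299173 - 409250) + 434/5) = sqrt(-708423 + 434/5) = sqrt(-3541681/5) = I*sqrt(17708405)/5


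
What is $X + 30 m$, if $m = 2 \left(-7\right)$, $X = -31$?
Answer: $-451$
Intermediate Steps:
$m = -14$
$X + 30 m = -31 + 30 \left(-14\right) = -31 - 420 = -451$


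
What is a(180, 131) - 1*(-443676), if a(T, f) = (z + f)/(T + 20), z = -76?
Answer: 17747051/40 ≈ 4.4368e+5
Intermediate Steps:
a(T, f) = (-76 + f)/(20 + T) (a(T, f) = (-76 + f)/(T + 20) = (-76 + f)/(20 + T))
a(180, 131) - 1*(-443676) = (-76 + 131)/(20 + 180) - 1*(-443676) = 55/200 + 443676 = (1/200)*55 + 443676 = 11/40 + 443676 = 17747051/40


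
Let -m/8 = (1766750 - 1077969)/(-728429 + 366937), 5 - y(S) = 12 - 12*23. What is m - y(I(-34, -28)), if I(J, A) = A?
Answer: -22932775/90373 ≈ -253.76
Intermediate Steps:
y(S) = 269 (y(S) = 5 - (12 - 12*23) = 5 - (12 - 276) = 5 - 1*(-264) = 5 + 264 = 269)
m = 1377562/90373 (m = -8*(1766750 - 1077969)/(-728429 + 366937) = -5510248/(-361492) = -5510248*(-1)/361492 = -8*(-688781/361492) = 1377562/90373 ≈ 15.243)
m - y(I(-34, -28)) = 1377562/90373 - 1*269 = 1377562/90373 - 269 = -22932775/90373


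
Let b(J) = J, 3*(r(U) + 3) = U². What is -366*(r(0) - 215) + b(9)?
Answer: 79797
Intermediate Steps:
r(U) = -3 + U²/3
-366*(r(0) - 215) + b(9) = -366*((-3 + (⅓)*0²) - 215) + 9 = -366*((-3 + (⅓)*0) - 215) + 9 = -366*((-3 + 0) - 215) + 9 = -366*(-3 - 215) + 9 = -366*(-218) + 9 = 79788 + 9 = 79797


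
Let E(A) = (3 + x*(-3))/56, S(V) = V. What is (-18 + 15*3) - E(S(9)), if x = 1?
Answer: 27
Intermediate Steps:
E(A) = 0 (E(A) = (3 + 1*(-3))/56 = (3 - 3)*(1/56) = 0*(1/56) = 0)
(-18 + 15*3) - E(S(9)) = (-18 + 15*3) - 1*0 = (-18 + 45) + 0 = 27 + 0 = 27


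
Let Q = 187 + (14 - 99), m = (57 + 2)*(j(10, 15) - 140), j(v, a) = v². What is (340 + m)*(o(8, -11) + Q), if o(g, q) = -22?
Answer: -161600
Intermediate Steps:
m = -2360 (m = (57 + 2)*(10² - 140) = 59*(100 - 140) = 59*(-40) = -2360)
Q = 102 (Q = 187 - 85 = 102)
(340 + m)*(o(8, -11) + Q) = (340 - 2360)*(-22 + 102) = -2020*80 = -161600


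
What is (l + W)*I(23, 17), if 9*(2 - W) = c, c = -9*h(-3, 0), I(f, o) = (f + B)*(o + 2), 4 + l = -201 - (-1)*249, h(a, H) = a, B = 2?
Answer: 20425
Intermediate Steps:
l = 44 (l = -4 + (-201 - (-1)*249) = -4 + (-201 - 1*(-249)) = -4 + (-201 + 249) = -4 + 48 = 44)
I(f, o) = (2 + f)*(2 + o) (I(f, o) = (f + 2)*(o + 2) = (2 + f)*(2 + o))
c = 27 (c = -9*(-3) = 27)
W = -1 (W = 2 - ⅑*27 = 2 - 3 = -1)
(l + W)*I(23, 17) = (44 - 1)*(4 + 2*23 + 2*17 + 23*17) = 43*(4 + 46 + 34 + 391) = 43*475 = 20425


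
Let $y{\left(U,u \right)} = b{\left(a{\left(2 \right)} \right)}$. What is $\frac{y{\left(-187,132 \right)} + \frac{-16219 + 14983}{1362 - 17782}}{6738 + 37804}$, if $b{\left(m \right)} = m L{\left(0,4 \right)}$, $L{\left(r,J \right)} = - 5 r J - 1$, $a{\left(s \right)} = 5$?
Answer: $- \frac{10108}{91422455} \approx -0.00011056$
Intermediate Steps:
$L{\left(r,J \right)} = -1 - 5 J r$ ($L{\left(r,J \right)} = - 5 J r - 1 = -1 - 5 J r$)
$b{\left(m \right)} = - m$ ($b{\left(m \right)} = m \left(-1 - 20 \cdot 0\right) = m \left(-1 + 0\right) = m \left(-1\right) = - m$)
$y{\left(U,u \right)} = -5$ ($y{\left(U,u \right)} = \left(-1\right) 5 = -5$)
$\frac{y{\left(-187,132 \right)} + \frac{-16219 + 14983}{1362 - 17782}}{6738 + 37804} = \frac{-5 + \frac{-16219 + 14983}{1362 - 17782}}{6738 + 37804} = \frac{-5 - \frac{1236}{-16420}}{44542} = \left(-5 - - \frac{309}{4105}\right) \frac{1}{44542} = \left(-5 + \frac{309}{4105}\right) \frac{1}{44542} = \left(- \frac{20216}{4105}\right) \frac{1}{44542} = - \frac{10108}{91422455}$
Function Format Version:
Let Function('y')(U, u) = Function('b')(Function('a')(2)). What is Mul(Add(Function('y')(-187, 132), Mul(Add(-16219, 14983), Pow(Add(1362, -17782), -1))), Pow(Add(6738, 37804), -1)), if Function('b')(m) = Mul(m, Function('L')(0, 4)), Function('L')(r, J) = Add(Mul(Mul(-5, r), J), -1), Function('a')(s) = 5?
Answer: Rational(-10108, 91422455) ≈ -0.00011056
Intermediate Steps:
Function('L')(r, J) = Add(-1, Mul(-5, J, r)) (Function('L')(r, J) = Add(Mul(-5, J, r), -1) = Add(-1, Mul(-5, J, r)))
Function('b')(m) = Mul(-1, m) (Function('b')(m) = Mul(m, Add(-1, Mul(-5, 4, 0))) = Mul(m, Add(-1, 0)) = Mul(m, -1) = Mul(-1, m))
Function('y')(U, u) = -5 (Function('y')(U, u) = Mul(-1, 5) = -5)
Mul(Add(Function('y')(-187, 132), Mul(Add(-16219, 14983), Pow(Add(1362, -17782), -1))), Pow(Add(6738, 37804), -1)) = Mul(Add(-5, Mul(Add(-16219, 14983), Pow(Add(1362, -17782), -1))), Pow(Add(6738, 37804), -1)) = Mul(Add(-5, Mul(-1236, Pow(-16420, -1))), Pow(44542, -1)) = Mul(Add(-5, Mul(-1236, Rational(-1, 16420))), Rational(1, 44542)) = Mul(Add(-5, Rational(309, 4105)), Rational(1, 44542)) = Mul(Rational(-20216, 4105), Rational(1, 44542)) = Rational(-10108, 91422455)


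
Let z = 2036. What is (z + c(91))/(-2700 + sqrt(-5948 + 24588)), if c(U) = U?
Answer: -287145/363568 - 2127*sqrt(1165)/1817840 ≈ -0.82973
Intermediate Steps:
(z + c(91))/(-2700 + sqrt(-5948 + 24588)) = (2036 + 91)/(-2700 + sqrt(-5948 + 24588)) = 2127/(-2700 + sqrt(18640)) = 2127/(-2700 + 4*sqrt(1165))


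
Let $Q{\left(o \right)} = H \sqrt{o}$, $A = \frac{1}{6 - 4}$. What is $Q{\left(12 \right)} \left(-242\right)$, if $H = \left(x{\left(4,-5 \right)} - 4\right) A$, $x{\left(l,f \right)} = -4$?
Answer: $1936 \sqrt{3} \approx 3353.3$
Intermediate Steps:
$A = \frac{1}{2} \approx 0.5$
$H = -4$ ($H = \left(-4 - 4\right) \frac{1}{2} = \left(-8\right) \frac{1}{2} = -4$)
$Q{\left(o \right)} = - 4 \sqrt{o}$
$Q{\left(12 \right)} \left(-242\right) = - 4 \sqrt{12} \left(-242\right) = - 4 \cdot 2 \sqrt{3} \left(-242\right) = - 8 \sqrt{3} \left(-242\right) = 1936 \sqrt{3}$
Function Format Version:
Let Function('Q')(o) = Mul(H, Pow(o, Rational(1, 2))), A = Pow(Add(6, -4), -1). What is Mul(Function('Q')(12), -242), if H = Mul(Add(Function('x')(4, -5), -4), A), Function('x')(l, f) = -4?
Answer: Mul(1936, Pow(3, Rational(1, 2))) ≈ 3353.3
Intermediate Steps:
A = Rational(1, 2) (A = Pow(2, -1) = Rational(1, 2) ≈ 0.50000)
H = -4 (H = Mul(Add(-4, -4), Rational(1, 2)) = Mul(-8, Rational(1, 2)) = -4)
Function('Q')(o) = Mul(-4, Pow(o, Rational(1, 2)))
Mul(Function('Q')(12), -242) = Mul(Mul(-4, Pow(12, Rational(1, 2))), -242) = Mul(Mul(-4, Mul(2, Pow(3, Rational(1, 2)))), -242) = Mul(Mul(-8, Pow(3, Rational(1, 2))), -242) = Mul(1936, Pow(3, Rational(1, 2)))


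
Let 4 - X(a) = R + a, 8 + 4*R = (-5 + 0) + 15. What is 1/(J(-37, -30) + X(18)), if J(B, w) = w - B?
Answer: -2/15 ≈ -0.13333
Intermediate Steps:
R = 1/2 (R = -2 + ((-5 + 0) + 15)/4 = -2 + (-5 + 15)/4 = -2 + (1/4)*10 = -2 + 5/2 = 1/2 ≈ 0.50000)
X(a) = 7/2 - a (X(a) = 4 - (1/2 + a) = 4 + (-1/2 - a) = 7/2 - a)
1/(J(-37, -30) + X(18)) = 1/((-30 - 1*(-37)) + (7/2 - 1*18)) = 1/((-30 + 37) + (7/2 - 18)) = 1/(7 - 29/2) = 1/(-15/2) = -2/15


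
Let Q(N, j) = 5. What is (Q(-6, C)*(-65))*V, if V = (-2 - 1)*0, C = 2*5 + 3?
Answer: 0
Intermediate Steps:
C = 13 (C = 10 + 3 = 13)
V = 0 (V = -3*0 = 0)
(Q(-6, C)*(-65))*V = (5*(-65))*0 = -325*0 = 0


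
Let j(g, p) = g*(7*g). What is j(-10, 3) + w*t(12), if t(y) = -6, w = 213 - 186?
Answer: 538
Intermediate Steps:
w = 27
j(g, p) = 7*g**2
j(-10, 3) + w*t(12) = 7*(-10)**2 + 27*(-6) = 7*100 - 162 = 700 - 162 = 538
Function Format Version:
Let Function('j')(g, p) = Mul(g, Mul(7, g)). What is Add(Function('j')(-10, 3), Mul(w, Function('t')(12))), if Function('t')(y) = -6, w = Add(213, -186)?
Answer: 538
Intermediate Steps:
w = 27
Function('j')(g, p) = Mul(7, Pow(g, 2))
Add(Function('j')(-10, 3), Mul(w, Function('t')(12))) = Add(Mul(7, Pow(-10, 2)), Mul(27, -6)) = Add(Mul(7, 100), -162) = Add(700, -162) = 538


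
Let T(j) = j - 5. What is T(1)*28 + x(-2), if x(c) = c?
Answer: -114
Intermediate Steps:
T(j) = -5 + j
T(1)*28 + x(-2) = (-5 + 1)*28 - 2 = -4*28 - 2 = -112 - 2 = -114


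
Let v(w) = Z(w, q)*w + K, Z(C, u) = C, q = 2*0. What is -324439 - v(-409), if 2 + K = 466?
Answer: -492184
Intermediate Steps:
q = 0
K = 464 (K = -2 + 466 = 464)
v(w) = 464 + w**2 (v(w) = w*w + 464 = w**2 + 464 = 464 + w**2)
-324439 - v(-409) = -324439 - (464 + (-409)**2) = -324439 - (464 + 167281) = -324439 - 1*167745 = -324439 - 167745 = -492184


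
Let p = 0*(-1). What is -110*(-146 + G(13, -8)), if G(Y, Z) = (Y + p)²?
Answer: -2530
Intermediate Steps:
p = 0
G(Y, Z) = Y² (G(Y, Z) = (Y + 0)² = Y²)
-110*(-146 + G(13, -8)) = -110*(-146 + 13²) = -110*(-146 + 169) = -110*23 = -2530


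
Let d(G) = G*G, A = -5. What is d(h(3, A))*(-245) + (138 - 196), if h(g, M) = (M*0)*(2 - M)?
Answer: -58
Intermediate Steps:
h(g, M) = 0 (h(g, M) = 0*(2 - M) = 0)
d(G) = G²
d(h(3, A))*(-245) + (138 - 196) = 0²*(-245) + (138 - 196) = 0*(-245) - 58 = 0 - 58 = -58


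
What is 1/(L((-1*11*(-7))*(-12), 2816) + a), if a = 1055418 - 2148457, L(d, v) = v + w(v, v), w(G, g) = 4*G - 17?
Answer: -1/1078976 ≈ -9.2680e-7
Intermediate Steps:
w(G, g) = -17 + 4*G
L(d, v) = -17 + 5*v (L(d, v) = v + (-17 + 4*v) = -17 + 5*v)
a = -1093039
1/(L((-1*11*(-7))*(-12), 2816) + a) = 1/((-17 + 5*2816) - 1093039) = 1/((-17 + 14080) - 1093039) = 1/(14063 - 1093039) = 1/(-1078976) = -1/1078976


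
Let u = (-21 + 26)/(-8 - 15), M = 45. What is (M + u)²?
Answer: 1060900/529 ≈ 2005.5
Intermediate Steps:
u = -5/23 (u = 5/(-23) = 5*(-1/23) = -5/23 ≈ -0.21739)
(M + u)² = (45 - 5/23)² = (1030/23)² = 1060900/529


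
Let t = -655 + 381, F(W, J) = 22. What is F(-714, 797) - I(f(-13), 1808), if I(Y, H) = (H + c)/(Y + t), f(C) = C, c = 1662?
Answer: 9784/287 ≈ 34.091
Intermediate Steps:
t = -274
I(Y, H) = (1662 + H)/(-274 + Y) (I(Y, H) = (H + 1662)/(Y - 274) = (1662 + H)/(-274 + Y))
F(-714, 797) - I(f(-13), 1808) = 22 - (1662 + 1808)/(-274 - 13) = 22 - 3470/(-287) = 22 - (-1)*3470/287 = 22 - 1*(-3470/287) = 22 + 3470/287 = 9784/287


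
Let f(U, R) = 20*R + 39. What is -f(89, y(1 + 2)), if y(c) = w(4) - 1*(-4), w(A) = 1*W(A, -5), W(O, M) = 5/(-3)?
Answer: -257/3 ≈ -85.667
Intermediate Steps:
W(O, M) = -5/3 (W(O, M) = 5*(-⅓) = -5/3)
w(A) = -5/3 (w(A) = 1*(-5/3) = -5/3)
y(c) = 7/3 (y(c) = -5/3 - 1*(-4) = -5/3 + 4 = 7/3)
f(U, R) = 39 + 20*R
-f(89, y(1 + 2)) = -(39 + 20*(7/3)) = -(39 + 140/3) = -1*257/3 = -257/3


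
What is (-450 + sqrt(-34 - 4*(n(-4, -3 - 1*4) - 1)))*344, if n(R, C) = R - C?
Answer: -154800 + 344*I*sqrt(42) ≈ -1.548e+5 + 2229.4*I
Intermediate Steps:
(-450 + sqrt(-34 - 4*(n(-4, -3 - 1*4) - 1)))*344 = (-450 + sqrt(-34 - 4*((-4 - (-3 - 1*4)) - 1)))*344 = (-450 + sqrt(-34 - 4*((-4 - (-3 - 4)) - 1)))*344 = (-450 + sqrt(-34 - 4*((-4 - 1*(-7)) - 1)))*344 = (-450 + sqrt(-34 - 4*((-4 + 7) - 1)))*344 = (-450 + sqrt(-34 - 4*(3 - 1)))*344 = (-450 + sqrt(-34 - 4*2))*344 = (-450 + sqrt(-34 - 8))*344 = (-450 + sqrt(-42))*344 = (-450 + I*sqrt(42))*344 = -154800 + 344*I*sqrt(42)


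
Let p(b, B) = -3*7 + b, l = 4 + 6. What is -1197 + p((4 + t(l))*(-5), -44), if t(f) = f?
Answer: -1288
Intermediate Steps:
l = 10
p(b, B) = -21 + b
-1197 + p((4 + t(l))*(-5), -44) = -1197 + (-21 + (4 + 10)*(-5)) = -1197 + (-21 + 14*(-5)) = -1197 + (-21 - 70) = -1197 - 91 = -1288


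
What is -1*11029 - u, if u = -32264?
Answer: 21235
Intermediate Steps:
-1*11029 - u = -1*11029 - 1*(-32264) = -11029 + 32264 = 21235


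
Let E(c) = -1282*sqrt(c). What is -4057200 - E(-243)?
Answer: -4057200 + 11538*I*sqrt(3) ≈ -4.0572e+6 + 19984.0*I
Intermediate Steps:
-4057200 - E(-243) = -4057200 - (-1282)*sqrt(-243) = -4057200 - (-1282)*9*I*sqrt(3) = -4057200 - (-11538)*I*sqrt(3) = -4057200 + 11538*I*sqrt(3)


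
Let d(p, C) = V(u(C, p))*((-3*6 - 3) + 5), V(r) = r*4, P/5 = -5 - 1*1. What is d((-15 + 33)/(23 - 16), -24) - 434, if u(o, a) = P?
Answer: 1486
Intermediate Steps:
P = -30 (P = 5*(-5 - 1*1) = 5*(-5 - 1) = 5*(-6) = -30)
u(o, a) = -30
V(r) = 4*r
d(p, C) = 1920 (d(p, C) = (4*(-30))*((-3*6 - 3) + 5) = -120*((-18 - 3) + 5) = -120*(-21 + 5) = -120*(-16) = 1920)
d((-15 + 33)/(23 - 16), -24) - 434 = 1920 - 434 = 1486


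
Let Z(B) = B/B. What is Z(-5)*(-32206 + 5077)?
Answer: -27129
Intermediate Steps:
Z(B) = 1
Z(-5)*(-32206 + 5077) = 1*(-32206 + 5077) = 1*(-27129) = -27129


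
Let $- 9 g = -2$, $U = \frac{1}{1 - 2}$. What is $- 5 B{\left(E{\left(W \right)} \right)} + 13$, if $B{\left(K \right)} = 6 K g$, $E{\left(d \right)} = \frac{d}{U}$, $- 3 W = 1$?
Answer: $\frac{97}{9} \approx 10.778$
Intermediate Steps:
$W = - \frac{1}{3}$ ($W = \left(- \frac{1}{3}\right) 1 = - \frac{1}{3} \approx -0.33333$)
$U = -1$ ($U = \frac{1}{-1} = -1$)
$g = \frac{2}{9}$ ($g = \left(- \frac{1}{9}\right) \left(-2\right) = \frac{2}{9} \approx 0.22222$)
$E{\left(d \right)} = - d$ ($E{\left(d \right)} = \frac{d}{-1} = d \left(-1\right) = - d$)
$B{\left(K \right)} = \frac{4 K}{3}$ ($B{\left(K \right)} = 6 K \frac{2}{9} = \frac{4 K}{3}$)
$- 5 B{\left(E{\left(W \right)} \right)} + 13 = - 5 \frac{4 \left(\left(-1\right) \left(- \frac{1}{3}\right)\right)}{3} + 13 = - 5 \cdot \frac{4}{3} \cdot \frac{1}{3} + 13 = \left(-5\right) \frac{4}{9} + 13 = - \frac{20}{9} + 13 = \frac{97}{9}$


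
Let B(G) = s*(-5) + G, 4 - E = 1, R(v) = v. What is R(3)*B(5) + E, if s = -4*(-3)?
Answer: -162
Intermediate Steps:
s = 12
E = 3 (E = 4 - 1*1 = 4 - 1 = 3)
B(G) = -60 + G (B(G) = 12*(-5) + G = -60 + G)
R(3)*B(5) + E = 3*(-60 + 5) + 3 = 3*(-55) + 3 = -165 + 3 = -162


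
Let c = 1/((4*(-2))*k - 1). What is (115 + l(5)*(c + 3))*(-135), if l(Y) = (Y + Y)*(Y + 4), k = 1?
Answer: -50625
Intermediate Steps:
l(Y) = 2*Y*(4 + Y) (l(Y) = (2*Y)*(4 + Y) = 2*Y*(4 + Y))
c = -⅑ (c = 1/((4*(-2))*1 - 1) = 1/(-8*1 - 1) = 1/(-8 - 1) = 1/(-9) = -⅑ ≈ -0.11111)
(115 + l(5)*(c + 3))*(-135) = (115 + (2*5*(4 + 5))*(-⅑ + 3))*(-135) = (115 + (2*5*9)*(26/9))*(-135) = (115 + 90*(26/9))*(-135) = (115 + 260)*(-135) = 375*(-135) = -50625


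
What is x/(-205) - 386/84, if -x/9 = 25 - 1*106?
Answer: -70183/8610 ≈ -8.1513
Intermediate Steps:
x = 729 (x = -9*(25 - 1*106) = -9*(25 - 106) = -9*(-81) = 729)
x/(-205) - 386/84 = 729/(-205) - 386/84 = 729*(-1/205) - 386*1/84 = -729/205 - 193/42 = -70183/8610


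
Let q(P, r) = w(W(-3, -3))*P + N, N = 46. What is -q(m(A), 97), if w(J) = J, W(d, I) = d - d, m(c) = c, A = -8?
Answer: -46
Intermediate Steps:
W(d, I) = 0
q(P, r) = 46 (q(P, r) = 0*P + 46 = 0 + 46 = 46)
-q(m(A), 97) = -1*46 = -46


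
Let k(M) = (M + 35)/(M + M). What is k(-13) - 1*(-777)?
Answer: 10090/13 ≈ 776.15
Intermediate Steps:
k(M) = (35 + M)/(2*M) (k(M) = (35 + M)/((2*M)) = (35 + M)*(1/(2*M)) = (35 + M)/(2*M))
k(-13) - 1*(-777) = (1/2)*(35 - 13)/(-13) - 1*(-777) = (1/2)*(-1/13)*22 + 777 = -11/13 + 777 = 10090/13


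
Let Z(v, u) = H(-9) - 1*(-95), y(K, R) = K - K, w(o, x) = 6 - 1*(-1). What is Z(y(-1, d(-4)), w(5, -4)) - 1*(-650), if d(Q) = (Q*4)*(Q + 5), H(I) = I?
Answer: 736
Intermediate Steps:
w(o, x) = 7 (w(o, x) = 6 + 1 = 7)
d(Q) = 4*Q*(5 + Q) (d(Q) = (4*Q)*(5 + Q) = 4*Q*(5 + Q))
y(K, R) = 0
Z(v, u) = 86 (Z(v, u) = -9 - 1*(-95) = -9 + 95 = 86)
Z(y(-1, d(-4)), w(5, -4)) - 1*(-650) = 86 - 1*(-650) = 86 + 650 = 736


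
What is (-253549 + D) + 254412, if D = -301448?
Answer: -300585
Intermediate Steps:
(-253549 + D) + 254412 = (-253549 - 301448) + 254412 = -554997 + 254412 = -300585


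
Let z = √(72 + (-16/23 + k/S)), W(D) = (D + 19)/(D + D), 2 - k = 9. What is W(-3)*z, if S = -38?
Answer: -4*√54608394/1311 ≈ -22.547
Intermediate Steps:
k = -7 (k = 2 - 1*9 = 2 - 9 = -7)
W(D) = (19 + D)/(2*D) (W(D) = (19 + D)/((2*D)) = (19 + D)*(1/(2*D)) = (19 + D)/(2*D))
z = √54608394/874 (z = √(72 + (-16/23 - 7/(-38))) = √(72 + (-16*1/23 - 7*(-1/38))) = √(72 + (-16/23 + 7/38)) = √(72 - 447/874) = √(62481/874) = √54608394/874 ≈ 8.4551)
W(-3)*z = ((½)*(19 - 3)/(-3))*(√54608394/874) = ((½)*(-⅓)*16)*(√54608394/874) = -4*√54608394/1311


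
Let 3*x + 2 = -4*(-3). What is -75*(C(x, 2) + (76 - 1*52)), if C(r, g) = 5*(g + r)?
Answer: -3800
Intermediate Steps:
x = 10/3 (x = -⅔ + (-4*(-3))/3 = -⅔ + (⅓)*12 = -⅔ + 4 = 10/3 ≈ 3.3333)
C(r, g) = 5*g + 5*r
-75*(C(x, 2) + (76 - 1*52)) = -75*((5*2 + 5*(10/3)) + (76 - 1*52)) = -75*((10 + 50/3) + (76 - 52)) = -75*(80/3 + 24) = -75*152/3 = -3800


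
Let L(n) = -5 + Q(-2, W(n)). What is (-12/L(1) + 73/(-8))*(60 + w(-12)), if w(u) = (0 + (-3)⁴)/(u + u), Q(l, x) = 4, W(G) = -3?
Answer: 10419/64 ≈ 162.80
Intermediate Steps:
L(n) = -1 (L(n) = -5 + 4 = -1)
w(u) = 81/(2*u) (w(u) = (0 + 81)/((2*u)) = 81*(1/(2*u)) = 81/(2*u))
(-12/L(1) + 73/(-8))*(60 + w(-12)) = (-12/(-1) + 73/(-8))*(60 + (81/2)/(-12)) = (-12*(-1) + 73*(-⅛))*(60 + (81/2)*(-1/12)) = (12 - 73/8)*(60 - 27/8) = (23/8)*(453/8) = 10419/64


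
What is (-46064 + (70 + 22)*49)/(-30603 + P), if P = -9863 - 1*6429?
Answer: 41556/46895 ≈ 0.88615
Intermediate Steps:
P = -16292 (P = -9863 - 6429 = -16292)
(-46064 + (70 + 22)*49)/(-30603 + P) = (-46064 + (70 + 22)*49)/(-30603 - 16292) = (-46064 + 92*49)/(-46895) = (-46064 + 4508)*(-1/46895) = -41556*(-1/46895) = 41556/46895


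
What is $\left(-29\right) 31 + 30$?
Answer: $-869$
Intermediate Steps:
$\left(-29\right) 31 + 30 = -899 + 30 = -869$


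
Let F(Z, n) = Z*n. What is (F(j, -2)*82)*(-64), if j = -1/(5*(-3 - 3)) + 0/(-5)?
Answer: 5248/15 ≈ 349.87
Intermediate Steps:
j = 1/30 (j = -1/(5*(-6)) + 0*(-⅕) = -1/(-30) + 0 = -1*(-1/30) + 0 = 1/30 + 0 = 1/30 ≈ 0.033333)
(F(j, -2)*82)*(-64) = (((1/30)*(-2))*82)*(-64) = -1/15*82*(-64) = -82/15*(-64) = 5248/15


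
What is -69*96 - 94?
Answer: -6718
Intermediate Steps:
-69*96 - 94 = -6624 - 94 = -6718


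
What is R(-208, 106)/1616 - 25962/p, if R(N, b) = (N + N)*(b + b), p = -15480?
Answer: -13783933/260580 ≈ -52.897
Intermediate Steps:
R(N, b) = 4*N*b (R(N, b) = (2*N)*(2*b) = 4*N*b)
R(-208, 106)/1616 - 25962/p = (4*(-208)*106)/1616 - 25962/(-15480) = -88192*1/1616 - 25962*(-1/15480) = -5512/101 + 4327/2580 = -13783933/260580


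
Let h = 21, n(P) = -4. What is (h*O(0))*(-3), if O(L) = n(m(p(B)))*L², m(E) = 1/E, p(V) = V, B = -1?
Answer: 0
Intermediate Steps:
O(L) = -4*L²
(h*O(0))*(-3) = (21*(-4*0²))*(-3) = (21*(-4*0))*(-3) = (21*0)*(-3) = 0*(-3) = 0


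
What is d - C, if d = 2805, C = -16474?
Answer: 19279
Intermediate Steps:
d - C = 2805 - 1*(-16474) = 2805 + 16474 = 19279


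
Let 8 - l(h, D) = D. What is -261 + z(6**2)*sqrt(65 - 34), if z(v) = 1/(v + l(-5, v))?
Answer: -261 + sqrt(31)/8 ≈ -260.30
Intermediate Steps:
l(h, D) = 8 - D
z(v) = 1/8 (z(v) = 1/(v + (8 - v)) = 1/8)
-261 + z(6**2)*sqrt(65 - 34) = -261 + sqrt(65 - 34)/8 = -261 + sqrt(31)/8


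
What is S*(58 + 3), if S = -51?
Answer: -3111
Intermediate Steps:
S*(58 + 3) = -51*(58 + 3) = -51*61 = -3111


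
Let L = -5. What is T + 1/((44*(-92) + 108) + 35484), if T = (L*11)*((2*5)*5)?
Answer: -86745999/31544 ≈ -2750.0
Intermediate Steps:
T = -2750 (T = (-5*11)*((2*5)*5) = -550*5 = -55*50 = -2750)
T + 1/((44*(-92) + 108) + 35484) = -2750 + 1/((44*(-92) + 108) + 35484) = -2750 + 1/((-4048 + 108) + 35484) = -2750 + 1/(-3940 + 35484) = -2750 + 1/31544 = -86745999/31544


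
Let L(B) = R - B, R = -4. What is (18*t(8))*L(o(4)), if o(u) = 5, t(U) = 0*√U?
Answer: 0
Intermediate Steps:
t(U) = 0
L(B) = -4 - B
(18*t(8))*L(o(4)) = (18*0)*(-4 - 1*5) = 0*(-4 - 5) = 0*(-9) = 0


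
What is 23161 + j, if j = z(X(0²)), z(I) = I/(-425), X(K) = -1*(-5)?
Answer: 1968684/85 ≈ 23161.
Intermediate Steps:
X(K) = 5
z(I) = -I/425 (z(I) = I*(-1/425) = -I/425)
j = -1/85 (j = -1/425*5 = -1/85 ≈ -0.011765)
23161 + j = 23161 - 1/85 = 1968684/85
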